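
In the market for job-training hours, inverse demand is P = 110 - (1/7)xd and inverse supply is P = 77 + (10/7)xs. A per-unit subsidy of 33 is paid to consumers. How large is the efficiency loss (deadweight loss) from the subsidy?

Pre-subsidy: 110 - (1/7)x = 77 + (10/7)x gives x* = 21 and P* = 107.
With the rebate, buyers effectively pay Pb = Ps − 33, where Ps is the price sellers receive.
On the curves, Pb = 110 - (1/7)x and Ps = 77 + (10/7)x; the wedge Ps − Pb = 33 gives 77 + (10/7)x − (110 - (1/7)x) = 33, so x' = 42.
Then Pb = 110 − (1/7)·42 = 104 and Ps = 77 + (10/7)·42 = 137.
The subsidy expands output by 42 − 21 = 21 past the efficient level; on those units the gap between marginal cost and willingness to pay runs from 0 up to 33.
DWL = ½ × 33 × 21 = 346.5.

Deadweight loss = 346.5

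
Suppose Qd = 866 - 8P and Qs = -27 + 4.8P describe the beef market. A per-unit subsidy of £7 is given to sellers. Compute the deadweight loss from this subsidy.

Pre-subsidy: 866 - 8P = -27 + 4.8P gives P* = 69.765625, Q* = 307.875.
With the subsidy, sellers receive Ps = Pb + 7 for each unit, where Pb is the price buyers pay.
Supply in terms of Pb becomes Qs = -27 + 4.8(Pb + 7) = 6.6 + 4.8Pb. Setting this equal to demand: 866 - 8Pb = 6.6 + 4.8Pb, so Pb = 67.140625.
Sellers receive Ps = 67.140625 + 7 = 74.140625; Q' = 866 − 8·67.140625 = 328.875.
The subsidy expands output by 328.875 − 307.875 = 21 past the efficient level; on those units the gap between marginal cost and willingness to pay runs from 0 up to 7.
DWL = ½ × 7 × 21 = 73.5.

Deadweight loss = £73.5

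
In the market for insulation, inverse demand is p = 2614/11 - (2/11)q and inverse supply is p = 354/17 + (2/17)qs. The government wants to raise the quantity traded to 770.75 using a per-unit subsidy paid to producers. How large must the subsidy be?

Required subsidy s = 14 per unit

At q = 770.75, from the demand curve buyers pay pb = 2614/11 − (2/11)·770.75 = 97.5; from the supply curve sellers need ps = 354/17 + (2/17)·770.75 = 111.5.
The subsidy must fill the gap: s = ps − pb = 111.5 − 97.5 = 14.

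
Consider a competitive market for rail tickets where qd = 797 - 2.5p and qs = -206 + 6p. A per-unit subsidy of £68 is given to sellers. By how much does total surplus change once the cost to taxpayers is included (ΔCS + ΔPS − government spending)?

Net change in total surplus = -£4080

Pre-subsidy: 797 - 2.5p = -206 + 6p gives p* = 118, q* = 502.
With the subsidy, sellers receive ps = pb + 68 for each unit, where pb is the price buyers pay.
Supply in terms of pb becomes qs = -206 + 6(pb + 68) = 202 + 6pb. Setting this equal to demand: 797 - 2.5pb = 202 + 6pb, so pb = 70.
Sellers receive ps = 70 + 68 = 138; q' = 797 − 2.5·70 = 622.
ΔCS = ½(502 + 622)(118 − 70) = 26976; ΔPS = ½(502 + 622)(138 − 118) = 11240.
Government spending = 68 × 622 = 42296.
Net change = 26976 + 11240 − 42296 = -4080. The loss equals the DWL triangle ½·68·120.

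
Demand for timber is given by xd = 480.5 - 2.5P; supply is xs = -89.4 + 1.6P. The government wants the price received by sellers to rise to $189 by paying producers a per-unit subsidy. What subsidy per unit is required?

At a seller price of 189, quantity supplied is -89.4 + 1.6·189 = 213.
Buyers absorb 213 only when they pay Pb with 480.5 − 2.5·Pb = 213, i.e. Pb = 107.
s = Ps − Pb = 189 − 107 = 82.

Required subsidy s = $82 per unit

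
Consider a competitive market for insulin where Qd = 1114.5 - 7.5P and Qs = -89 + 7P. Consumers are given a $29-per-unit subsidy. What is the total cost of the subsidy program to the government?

Government cost = $17313

Pre-subsidy: 1114.5 - 7.5P = -89 + 7P gives P* = 83, Q* = 492.
With the rebate, buyers effectively pay Pb = Ps − 29, where Ps is the price sellers receive.
Demand in terms of Ps becomes Qd = 1114.5 − 7.5(Ps − 29) = 1332 - 7.5Ps. Setting this equal to supply: 1332 - 7.5Ps = -89 + 7Ps, so Ps = 98.
Buyers pay Pb = 98 − 29 = 69; Q' = -89 + 7·98 = 597.
Government outlay = subsidy × quantity = 29 × 597 = 17313.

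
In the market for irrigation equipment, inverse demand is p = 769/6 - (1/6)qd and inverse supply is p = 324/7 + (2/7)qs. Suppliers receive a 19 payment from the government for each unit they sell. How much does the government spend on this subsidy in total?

Government cost = 4237

Pre-subsidy: 769/6 - (1/6)q = 324/7 + (2/7)q gives q* = 181 and p* = 98.
With the subsidy, sellers receive ps = pb + 19 for each unit, where pb is the price buyers pay.
On the curves, pb = 769/6 - (1/6)q and ps = 324/7 + (2/7)q; the wedge ps − pb = 19 gives 324/7 + (2/7)q − (769/6 - (1/6)q) = 19, so q' = 223.
Then pb = 769/6 − (1/6)·223 = 91 and ps = 324/7 + (2/7)·223 = 110.
Government outlay = subsidy × quantity = 19 × 223 = 4237.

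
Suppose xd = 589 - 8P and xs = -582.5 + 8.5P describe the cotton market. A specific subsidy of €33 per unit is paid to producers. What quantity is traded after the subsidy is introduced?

x' = 157

Pre-subsidy: 589 - 8P = -582.5 + 8.5P gives P* = 71, x* = 21.
With the subsidy, sellers receive Ps = Pb + 33 for each unit, where Pb is the price buyers pay.
Supply in terms of Pb becomes xs = -582.5 + 8.5(Pb + 33) = -302 + 8.5Pb. Setting this equal to demand: 589 - 8Pb = -302 + 8.5Pb, so Pb = 54.
Sellers receive Ps = 54 + 33 = 87; x' = 589 − 8·54 = 157.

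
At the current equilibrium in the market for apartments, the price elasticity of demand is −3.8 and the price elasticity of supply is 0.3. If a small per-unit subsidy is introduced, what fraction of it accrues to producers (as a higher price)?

Producer share = 38/41

For a small subsidy around the equilibrium, the benefit split depends on the relative slopes, which at a point are proportional to the elasticities.
Buyer share = εs/(εs + |εd|) = 0.3/(0.3 + 3.8) = 3/41; seller share = |εd|/(εs + |εd|) = 38/41.
So producers capture 38/41 of the subsidy.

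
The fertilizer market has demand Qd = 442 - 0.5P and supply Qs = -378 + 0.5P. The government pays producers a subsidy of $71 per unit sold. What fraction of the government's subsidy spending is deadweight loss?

Pre-subsidy: 442 - 0.5P = -378 + 0.5P gives P* = 820, Q* = 32.
With the subsidy, sellers receive Ps = Pb + 71 for each unit, where Pb is the price buyers pay.
Supply in terms of Pb becomes Qs = -378 + 0.5(Pb + 71) = -342.5 + 0.5Pb. Setting this equal to demand: 442 - 0.5Pb = -342.5 + 0.5Pb, so Pb = 784.5.
Sellers receive Ps = 784.5 + 71 = 855.5; Q' = 442 − 0.5·784.5 = 49.75.
ΔCS = ½(32 + 49.75)(820 − 784.5) = 1451.0625; ΔPS = ½(32 + 49.75)(855.5 − 820) = 1451.0625.
Government spending = 71 × 49.75 = 3532.25.
DWL = ½ × 71 × (49.75 − 32) = 630.125; fraction = 630.125 / 3532.25 = 71/398.

DWL / government spending = 71/398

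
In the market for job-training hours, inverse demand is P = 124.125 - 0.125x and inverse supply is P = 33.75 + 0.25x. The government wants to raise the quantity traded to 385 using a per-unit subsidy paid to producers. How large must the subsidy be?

Required subsidy s = 54 per unit

At x = 385, from the demand curve buyers pay Pb = 124.125 − 0.125·385 = 76; from the supply curve sellers need Ps = 33.75 + 0.25·385 = 130.
The subsidy must fill the gap: s = Ps − Pb = 130 − 76 = 54.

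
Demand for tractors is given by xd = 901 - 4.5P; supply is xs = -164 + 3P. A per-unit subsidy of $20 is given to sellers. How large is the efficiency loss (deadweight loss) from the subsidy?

Pre-subsidy: 901 - 4.5P = -164 + 3P gives P* = 142, x* = 262.
With the subsidy, sellers receive Ps = Pb + 20 for each unit, where Pb is the price buyers pay.
Supply in terms of Pb becomes xs = -164 + 3(Pb + 20) = -104 + 3Pb. Setting this equal to demand: 901 - 4.5Pb = -104 + 3Pb, so Pb = 134.
Sellers receive Ps = 134 + 20 = 154; x' = 901 − 4.5·134 = 298.
The subsidy expands output by 298 − 262 = 36 past the efficient level; on those units the gap between marginal cost and willingness to pay runs from 0 up to 20.
DWL = ½ × 20 × 36 = 360.

Deadweight loss = $360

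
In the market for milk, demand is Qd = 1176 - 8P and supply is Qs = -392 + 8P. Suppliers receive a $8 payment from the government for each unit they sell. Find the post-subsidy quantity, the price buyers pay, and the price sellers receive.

Q' = 424; buyers pay $94; sellers receive $102

Pre-subsidy: 1176 - 8P = -392 + 8P gives P* = 98, Q* = 392.
With the subsidy, sellers receive Ps = Pb + 8 for each unit, where Pb is the price buyers pay.
Supply in terms of Pb becomes Qs = -392 + 8(Pb + 8) = -328 + 8Pb. Setting this equal to demand: 1176 - 8Pb = -328 + 8Pb, so Pb = 94.
Sellers receive Ps = 94 + 8 = 102; Q' = 1176 − 8·94 = 424.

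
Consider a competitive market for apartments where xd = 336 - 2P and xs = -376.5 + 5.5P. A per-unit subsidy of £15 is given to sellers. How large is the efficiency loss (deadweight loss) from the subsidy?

Pre-subsidy: 336 - 2P = -376.5 + 5.5P gives P* = 95, x* = 146.
With the subsidy, sellers receive Ps = Pb + 15 for each unit, where Pb is the price buyers pay.
Supply in terms of Pb becomes xs = -376.5 + 5.5(Pb + 15) = -294 + 5.5Pb. Setting this equal to demand: 336 - 2Pb = -294 + 5.5Pb, so Pb = 84.
Sellers receive Ps = 84 + 15 = 99; x' = 336 − 2·84 = 168.
The subsidy expands output by 168 − 146 = 22 past the efficient level; on those units the gap between marginal cost and willingness to pay runs from 0 up to 15.
DWL = ½ × 15 × 22 = 165.

Deadweight loss = £165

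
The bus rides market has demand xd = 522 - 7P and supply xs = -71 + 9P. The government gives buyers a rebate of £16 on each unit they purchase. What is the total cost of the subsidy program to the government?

Pre-subsidy: 522 - 7P = -71 + 9P gives P* = 37.0625, x* = 262.5625.
With the rebate, buyers effectively pay Pb = Ps − 16, where Ps is the price sellers receive.
Demand in terms of Ps becomes xd = 522 − 7(Ps − 16) = 634 - 7Ps. Setting this equal to supply: 634 - 7Ps = -71 + 9Ps, so Ps = 44.0625.
Buyers pay Pb = 44.0625 − 16 = 28.0625; x' = -71 + 9·44.0625 = 325.5625.
Government outlay = subsidy × quantity = 16 × 325.5625 = 5209.

Government cost = £5209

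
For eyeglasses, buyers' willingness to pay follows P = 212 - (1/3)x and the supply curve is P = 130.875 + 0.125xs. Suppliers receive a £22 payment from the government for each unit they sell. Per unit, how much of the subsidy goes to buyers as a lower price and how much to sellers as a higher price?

Pre-subsidy: 212 - (1/3)x = 130.875 + 0.125x gives x* = 177 and P* = 153.
With the subsidy, sellers receive Ps = Pb + 22 for each unit, where Pb is the price buyers pay.
On the curves, Pb = 212 - (1/3)x and Ps = 130.875 + 0.125x; the wedge Ps − Pb = 22 gives 130.875 + 0.125x − (212 - (1/3)x) = 22, so x' = 225.
Then Pb = 212 − (1/3)·225 = 137 and Ps = 130.875 + 0.125·225 = 159.
Buyers' price falls by P* − Pb = 153 − 137 = 16; sellers' price rises by Ps − P* = 159 − 153 = 6.

Buyers gain £16 per unit; sellers gain £6 per unit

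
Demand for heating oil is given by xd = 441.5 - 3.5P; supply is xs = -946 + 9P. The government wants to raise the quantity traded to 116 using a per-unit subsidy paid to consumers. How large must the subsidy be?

Required subsidy s = 25 per unit

At x = 116, invert demand for the buyer price: Pb = (441.5 − 116)/3.5 = 93; invert supply for the seller price: Ps = (116 − (-946))/9 = 118.
The subsidy must fill the gap: s = Ps − Pb = 118 − 93 = 25.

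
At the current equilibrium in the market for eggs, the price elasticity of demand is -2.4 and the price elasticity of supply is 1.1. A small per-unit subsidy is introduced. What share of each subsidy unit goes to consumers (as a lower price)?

For a small subsidy around the equilibrium, the benefit split depends on the relative slopes, which at a point are proportional to the elasticities.
Buyer share = εs/(εs + |εd|) = 1.1/(1.1 + 2.4) = 11/35; seller share = |εd|/(εs + |εd|) = 24/35.

Consumer share = 11/35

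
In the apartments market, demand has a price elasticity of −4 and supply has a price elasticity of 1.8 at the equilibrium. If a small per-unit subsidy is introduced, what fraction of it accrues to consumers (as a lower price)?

For a small subsidy around the equilibrium, the benefit split depends on the relative slopes, which at a point are proportional to the elasticities.
Buyer share = εs/(εs + |εd|) = 1.8/(1.8 + 4) = 9/29; seller share = |εd|/(εs + |εd|) = 20/29.

Consumer share = 9/29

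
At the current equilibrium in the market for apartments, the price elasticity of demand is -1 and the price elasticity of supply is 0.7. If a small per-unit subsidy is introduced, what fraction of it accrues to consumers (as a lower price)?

Consumer share = 7/17

For a small subsidy around the equilibrium, the benefit split depends on the relative slopes, which at a point are proportional to the elasticities.
Buyer share = εs/(εs + |εd|) = 0.7/(0.7 + 1) = 7/17; seller share = |εd|/(εs + |εd|) = 10/17.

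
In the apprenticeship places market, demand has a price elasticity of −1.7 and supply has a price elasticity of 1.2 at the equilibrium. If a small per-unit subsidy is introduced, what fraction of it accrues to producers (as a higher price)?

Producer share = 17/29

For a small subsidy around the equilibrium, the benefit split depends on the relative slopes, which at a point are proportional to the elasticities.
Buyer share = εs/(εs + |εd|) = 1.2/(1.2 + 1.7) = 12/29; seller share = |εd|/(εs + |εd|) = 17/29.
So producers capture 17/29 of the subsidy.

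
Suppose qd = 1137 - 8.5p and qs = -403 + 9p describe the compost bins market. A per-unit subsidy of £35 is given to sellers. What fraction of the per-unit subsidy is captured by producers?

Pre-subsidy: 1137 - 8.5p = -403 + 9p gives p* = 88, q* = 389.
With the subsidy, sellers receive ps = pb + 35 for each unit, where pb is the price buyers pay.
Supply in terms of pb becomes qs = -403 + 9(pb + 35) = -88 + 9pb. Setting this equal to demand: 1137 - 8.5pb = -88 + 9pb, so pb = 70.
Sellers receive ps = 70 + 35 = 105; q' = 1137 − 8.5·70 = 542.
Buyers' price falls by p* − pb = 88 − 70 = 18; sellers' price rises by ps − p* = 105 − 88 = 17.
So producers capture 17/35 = 17/35 of each unit of subsidy.

Producer share = 17/35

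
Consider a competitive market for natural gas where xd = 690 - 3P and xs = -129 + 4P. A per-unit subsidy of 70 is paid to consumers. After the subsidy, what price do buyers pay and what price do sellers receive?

Pre-subsidy: 690 - 3P = -129 + 4P gives P* = 117, x* = 339.
With the rebate, buyers effectively pay Pb = Ps − 70, where Ps is the price sellers receive.
Demand in terms of Ps becomes xd = 690 − 3(Ps − 70) = 900 - 3Ps. Setting this equal to supply: 900 - 3Ps = -129 + 4Ps, so Ps = 147.
Buyers pay Pb = 147 − 70 = 77; x' = -129 + 4·147 = 459.

Buyers pay 77; sellers receive 147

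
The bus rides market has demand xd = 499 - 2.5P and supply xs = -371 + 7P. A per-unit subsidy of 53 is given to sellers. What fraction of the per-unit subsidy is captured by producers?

Producer share = 5/19

Pre-subsidy: 499 - 2.5P = -371 + 7P gives P* = 1740/19, x* = 5131/19.
With the subsidy, sellers receive Ps = Pb + 53 for each unit, where Pb is the price buyers pay.
Supply in terms of Pb becomes xs = -371 + 7(Pb + 53) = 0 + 7Pb. Setting this equal to demand: 499 - 2.5Pb = 0 + 7Pb, so Pb = 998/19.
Sellers receive Ps = 998/19 + 53 = 2005/19; x' = 499 − 2.5·(998/19) = 6986/19.
Buyers' price falls by P* − Pb = 1740/19 − 998/19 = 742/19; sellers' price rises by Ps − P* = 2005/19 − 1740/19 = 265/19.
So producers capture (265/19)/53 = 5/19 of each unit of subsidy.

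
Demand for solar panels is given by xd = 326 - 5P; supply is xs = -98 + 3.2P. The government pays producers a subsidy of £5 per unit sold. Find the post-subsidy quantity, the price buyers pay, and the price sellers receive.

x' = 3166/41; buyers pay 2040/41; sellers receive 2245/41

Pre-subsidy: 326 - 5P = -98 + 3.2P gives P* = 2120/41, x* = 2766/41.
With the subsidy, sellers receive Ps = Pb + 5 for each unit, where Pb is the price buyers pay.
Supply in terms of Pb becomes xs = -98 + 3.2(Pb + 5) = -82 + 3.2Pb. Setting this equal to demand: 326 - 5Pb = -82 + 3.2Pb, so Pb = 2040/41.
Sellers receive Ps = 2040/41 + 5 = 2245/41; x' = 326 − 5·(2040/41) = 3166/41.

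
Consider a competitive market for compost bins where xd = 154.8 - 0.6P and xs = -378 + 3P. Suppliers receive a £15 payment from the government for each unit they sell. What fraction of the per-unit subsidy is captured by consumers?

Consumer share = 5/6

Pre-subsidy: 154.8 - 0.6P = -378 + 3P gives P* = 148, x* = 66.
With the subsidy, sellers receive Ps = Pb + 15 for each unit, where Pb is the price buyers pay.
Supply in terms of Pb becomes xs = -378 + 3(Pb + 15) = -333 + 3Pb. Setting this equal to demand: 154.8 - 0.6Pb = -333 + 3Pb, so Pb = 135.5.
Sellers receive Ps = 135.5 + 15 = 150.5; x' = 154.8 − 0.6·135.5 = 73.5.
Buyers' price falls by P* − Pb = 148 − 135.5 = 12.5; sellers' price rises by Ps − P* = 150.5 − 148 = 2.5.
So consumers capture 12.5/15 = 5/6 of each unit of subsidy.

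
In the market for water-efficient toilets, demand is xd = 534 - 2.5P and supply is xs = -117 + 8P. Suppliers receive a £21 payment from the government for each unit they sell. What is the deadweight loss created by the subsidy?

Deadweight loss = £420

Pre-subsidy: 534 - 2.5P = -117 + 8P gives P* = 62, x* = 379.
With the subsidy, sellers receive Ps = Pb + 21 for each unit, where Pb is the price buyers pay.
Supply in terms of Pb becomes xs = -117 + 8(Pb + 21) = 51 + 8Pb. Setting this equal to demand: 534 - 2.5Pb = 51 + 8Pb, so Pb = 46.
Sellers receive Ps = 46 + 21 = 67; x' = 534 − 2.5·46 = 419.
The subsidy expands output by 419 − 379 = 40 past the efficient level; on those units the gap between marginal cost and willingness to pay runs from 0 up to 21.
DWL = ½ × 21 × 40 = 420.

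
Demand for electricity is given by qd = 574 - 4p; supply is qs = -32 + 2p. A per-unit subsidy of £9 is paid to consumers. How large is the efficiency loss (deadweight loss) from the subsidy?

Pre-subsidy: 574 - 4p = -32 + 2p gives p* = 101, q* = 170.
With the rebate, buyers effectively pay pb = ps − 9, where ps is the price sellers receive.
Demand in terms of ps becomes qd = 574 − 4(ps − 9) = 610 - 4ps. Setting this equal to supply: 610 - 4ps = -32 + 2ps, so ps = 107.
Buyers pay pb = 107 − 9 = 98; q' = -32 + 2·107 = 182.
The subsidy expands output by 182 − 170 = 12 past the efficient level; on those units the gap between marginal cost and willingness to pay runs from 0 up to 9.
DWL = ½ × 9 × 12 = 54.

Deadweight loss = £54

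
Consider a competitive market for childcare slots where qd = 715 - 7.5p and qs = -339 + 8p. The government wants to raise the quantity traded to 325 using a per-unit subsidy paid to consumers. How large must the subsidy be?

At q = 325, invert demand for the buyer price: pb = (715 − 325)/7.5 = 52; invert supply for the seller price: ps = (325 − (-339))/8 = 83.
The subsidy must fill the gap: s = ps − pb = 83 − 52 = 31.

Required subsidy s = 31 per unit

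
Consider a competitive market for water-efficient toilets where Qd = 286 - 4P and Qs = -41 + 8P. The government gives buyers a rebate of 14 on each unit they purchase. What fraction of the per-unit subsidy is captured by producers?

Pre-subsidy: 286 - 4P = -41 + 8P gives P* = 27.25, Q* = 177.
With the rebate, buyers effectively pay Pb = Ps − 14, where Ps is the price sellers receive.
Demand in terms of Ps becomes Qd = 286 − 4(Ps − 14) = 342 - 4Ps. Setting this equal to supply: 342 - 4Ps = -41 + 8Ps, so Ps = 383/12.
Buyers pay Pb = 383/12 − 14 = 215/12; Q' = -41 + 8·(383/12) = 643/3.
Buyers' price falls by P* − Pb = 27.25 − 215/12 = 28/3; sellers' price rises by Ps − P* = 383/12 − 27.25 = 14/3.
So producers capture (14/3)/14 = 1/3 of each unit of subsidy.

Producer share = 1/3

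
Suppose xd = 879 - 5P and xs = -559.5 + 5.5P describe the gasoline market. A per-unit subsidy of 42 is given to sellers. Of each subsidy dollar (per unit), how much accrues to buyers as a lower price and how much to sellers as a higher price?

Pre-subsidy: 879 - 5P = -559.5 + 5.5P gives P* = 137, x* = 194.
With the subsidy, sellers receive Ps = Pb + 42 for each unit, where Pb is the price buyers pay.
Supply in terms of Pb becomes xs = -559.5 + 5.5(Pb + 42) = -328.5 + 5.5Pb. Setting this equal to demand: 879 - 5Pb = -328.5 + 5.5Pb, so Pb = 115.
Sellers receive Ps = 115 + 42 = 157; x' = 879 − 5·115 = 304.
Buyers' price falls by P* − Pb = 137 − 115 = 22; sellers' price rises by Ps − P* = 157 − 137 = 20.

Buyers gain 22 per unit; sellers gain 20 per unit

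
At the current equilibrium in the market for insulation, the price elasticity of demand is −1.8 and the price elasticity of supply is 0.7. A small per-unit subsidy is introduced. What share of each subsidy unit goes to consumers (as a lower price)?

For a small subsidy around the equilibrium, the benefit split depends on the relative slopes, which at a point are proportional to the elasticities.
Buyer share = εs/(εs + |εd|) = 0.7/(0.7 + 1.8) = 0.28; seller share = |εd|/(εs + |εd|) = 0.72.

Consumer share = 0.28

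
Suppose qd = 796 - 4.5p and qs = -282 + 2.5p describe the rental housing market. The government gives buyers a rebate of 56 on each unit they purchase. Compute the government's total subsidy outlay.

Pre-subsidy: 796 - 4.5p = -282 + 2.5p gives p* = 154, q* = 103.
With the rebate, buyers effectively pay pb = ps − 56, where ps is the price sellers receive.
Demand in terms of ps becomes qd = 796 − 4.5(ps − 56) = 1048 - 4.5ps. Setting this equal to supply: 1048 - 4.5ps = -282 + 2.5ps, so ps = 190.
Buyers pay pb = 190 − 56 = 134; q' = -282 + 2.5·190 = 193.
Government outlay = subsidy × quantity = 56 × 193 = 10808.

Government cost = 10808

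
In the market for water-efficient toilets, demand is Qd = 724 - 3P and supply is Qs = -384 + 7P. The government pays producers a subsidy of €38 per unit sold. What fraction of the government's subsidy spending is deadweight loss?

DWL / government spending = 399/4714

Pre-subsidy: 724 - 3P = -384 + 7P gives P* = 110.8, Q* = 391.6.
With the subsidy, sellers receive Ps = Pb + 38 for each unit, where Pb is the price buyers pay.
Supply in terms of Pb becomes Qs = -384 + 7(Pb + 38) = -118 + 7Pb. Setting this equal to demand: 724 - 3Pb = -118 + 7Pb, so Pb = 84.2.
Sellers receive Ps = 84.2 + 38 = 122.2; Q' = 724 − 3·84.2 = 471.4.
ΔCS = ½(391.6 + 471.4)(110.8 − 84.2) = 11477.9; ΔPS = ½(391.6 + 471.4)(122.2 − 110.8) = 4919.1.
Government spending = 38 × 471.4 = 17913.2.
DWL = ½ × 38 × (471.4 − 391.6) = 1516.2; fraction = 1516.2 / 17913.2 = 399/4714.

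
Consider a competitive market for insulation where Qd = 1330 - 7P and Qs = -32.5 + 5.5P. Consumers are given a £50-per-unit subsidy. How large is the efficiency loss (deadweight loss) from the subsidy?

Deadweight loss = £3850

Pre-subsidy: 1330 - 7P = -32.5 + 5.5P gives P* = 109, Q* = 567.
With the rebate, buyers effectively pay Pb = Ps − 50, where Ps is the price sellers receive.
Demand in terms of Ps becomes Qd = 1330 − 7(Ps − 50) = 1680 - 7Ps. Setting this equal to supply: 1680 - 7Ps = -32.5 + 5.5Ps, so Ps = 137.
Buyers pay Pb = 137 − 50 = 87; Q' = -32.5 + 5.5·137 = 721.
The subsidy expands output by 721 − 567 = 154 past the efficient level; on those units the gap between marginal cost and willingness to pay runs from 0 up to 50.
DWL = ½ × 50 × 154 = 3850.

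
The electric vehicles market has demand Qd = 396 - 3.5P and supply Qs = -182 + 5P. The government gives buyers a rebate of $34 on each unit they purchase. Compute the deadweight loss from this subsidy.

Pre-subsidy: 396 - 3.5P = -182 + 5P gives P* = 68, Q* = 158.
With the rebate, buyers effectively pay Pb = Ps − 34, where Ps is the price sellers receive.
Demand in terms of Ps becomes Qd = 396 − 3.5(Ps − 34) = 515 - 3.5Ps. Setting this equal to supply: 515 - 3.5Ps = -182 + 5Ps, so Ps = 82.
Buyers pay Pb = 82 − 34 = 48; Q' = -182 + 5·82 = 228.
The subsidy expands output by 228 − 158 = 70 past the efficient level; on those units the gap between marginal cost and willingness to pay runs from 0 up to 34.
DWL = ½ × 34 × 70 = 1190.

Deadweight loss = $1190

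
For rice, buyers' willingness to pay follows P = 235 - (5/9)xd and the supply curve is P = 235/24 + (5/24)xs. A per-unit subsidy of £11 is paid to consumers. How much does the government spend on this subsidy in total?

Government cost = £3401.4

Pre-subsidy: 235 - (5/9)x = 235/24 + (5/24)x gives x* = 3243/11 and P* = 2350/33.
With the rebate, buyers effectively pay Pb = Ps − 11, where Ps is the price sellers receive.
On the curves, Pb = 235 - (5/9)x and Ps = 235/24 + (5/24)x; the wedge Ps − Pb = 11 gives 235/24 + (5/24)x − (235 - (5/9)x) = 11, so x' = 17007/55.
Then Pb = 235 − (5/9)·(17007/55) = 2086/33 and Ps = 235/24 + (5/24)·(17007/55) = 2449/33.
Government outlay = subsidy × quantity = 11 × 17007/55 = 3401.4.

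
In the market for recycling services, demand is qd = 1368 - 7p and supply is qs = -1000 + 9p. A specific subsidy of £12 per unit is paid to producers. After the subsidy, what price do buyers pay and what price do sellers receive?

Pre-subsidy: 1368 - 7p = -1000 + 9p gives p* = 148, q* = 332.
With the subsidy, sellers receive ps = pb + 12 for each unit, where pb is the price buyers pay.
Supply in terms of pb becomes qs = -1000 + 9(pb + 12) = -892 + 9pb. Setting this equal to demand: 1368 - 7pb = -892 + 9pb, so pb = 141.25.
Sellers receive ps = 141.25 + 12 = 153.25; q' = 1368 − 7·141.25 = 379.25.

Buyers pay £141.25; sellers receive £153.25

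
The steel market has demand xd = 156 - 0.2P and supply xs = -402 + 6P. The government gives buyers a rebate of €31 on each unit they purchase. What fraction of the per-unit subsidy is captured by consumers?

Consumer share = 30/31

Pre-subsidy: 156 - 0.2P = -402 + 6P gives P* = 90, x* = 138.
With the rebate, buyers effectively pay Pb = Ps − 31, where Ps is the price sellers receive.
Demand in terms of Ps becomes xd = 156 − 0.2(Ps − 31) = 162.2 - 0.2Ps. Setting this equal to supply: 162.2 - 0.2Ps = -402 + 6Ps, so Ps = 91.
Buyers pay Pb = 91 − 31 = 60; x' = -402 + 6·91 = 144.
Buyers' price falls by P* − Pb = 90 − 60 = 30; sellers' price rises by Ps − P* = 91 − 90 = 1.
So consumers capture 30/31 = 30/31 of each unit of subsidy.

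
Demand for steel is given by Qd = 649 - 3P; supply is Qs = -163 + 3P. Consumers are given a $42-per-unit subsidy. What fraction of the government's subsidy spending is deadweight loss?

DWL / government spending = 7/68

Pre-subsidy: 649 - 3P = -163 + 3P gives P* = 406/3, Q* = 243.
With the rebate, buyers effectively pay Pb = Ps − 42, where Ps is the price sellers receive.
Demand in terms of Ps becomes Qd = 649 − 3(Ps − 42) = 775 - 3Ps. Setting this equal to supply: 775 - 3Ps = -163 + 3Ps, so Ps = 469/3.
Buyers pay Pb = 469/3 − 42 = 343/3; Q' = -163 + 3·(469/3) = 306.
ΔCS = ½(243 + 306)(406/3 − 343/3) = 5764.5; ΔPS = ½(243 + 306)(469/3 − 406/3) = 5764.5.
Government spending = 42 × 306 = 12852.
DWL = ½ × 42 × (306 − 243) = 1323; fraction = 1323 / 12852 = 7/68.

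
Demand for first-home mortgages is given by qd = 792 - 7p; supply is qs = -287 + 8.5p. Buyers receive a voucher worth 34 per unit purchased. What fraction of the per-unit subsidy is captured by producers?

Pre-subsidy: 792 - 7p = -287 + 8.5p gives p* = 2158/31, q* = 9446/31.
With the rebate, buyers effectively pay pb = ps − 34, where ps is the price sellers receive.
Demand in terms of ps becomes qd = 792 − 7(ps − 34) = 1030 - 7ps. Setting this equal to supply: 1030 - 7ps = -287 + 8.5ps, so ps = 2634/31.
Buyers pay pb = 2634/31 − 34 = 1580/31; q' = -287 + 8.5·(2634/31) = 13492/31.
Buyers' price falls by p* − pb = 2158/31 − 1580/31 = 578/31; sellers' price rises by ps − p* = 2634/31 − 2158/31 = 476/31.
So producers capture (476/31)/34 = 14/31 of each unit of subsidy.

Producer share = 14/31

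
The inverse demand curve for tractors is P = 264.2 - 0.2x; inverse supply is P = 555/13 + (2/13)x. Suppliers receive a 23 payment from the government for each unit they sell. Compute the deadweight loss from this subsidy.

Deadweight loss = 747.5

Pre-subsidy: 264.2 - 0.2x = 555/13 + (2/13)x gives x* = 626 and P* = 139.
With the subsidy, sellers receive Ps = Pb + 23 for each unit, where Pb is the price buyers pay.
On the curves, Pb = 264.2 - 0.2x and Ps = 555/13 + (2/13)x; the wedge Ps − Pb = 23 gives 555/13 + (2/13)x − (264.2 - 0.2x) = 23, so x' = 691.
Then Pb = 264.2 − 0.2·691 = 126 and Ps = 555/13 + (2/13)·691 = 149.
The subsidy expands output by 691 − 626 = 65 past the efficient level; on those units the gap between marginal cost and willingness to pay runs from 0 up to 23.
DWL = ½ × 23 × 65 = 747.5.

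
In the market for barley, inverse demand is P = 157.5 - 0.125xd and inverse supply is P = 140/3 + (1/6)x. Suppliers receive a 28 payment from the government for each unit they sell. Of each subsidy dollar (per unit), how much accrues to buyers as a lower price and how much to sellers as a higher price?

Pre-subsidy: 157.5 - 0.125x = 140/3 + (1/6)x gives x* = 380 and P* = 110.
With the subsidy, sellers receive Ps = Pb + 28 for each unit, where Pb is the price buyers pay.
On the curves, Pb = 157.5 - 0.125x and Ps = 140/3 + (1/6)x; the wedge Ps − Pb = 28 gives 140/3 + (1/6)x − (157.5 - 0.125x) = 28, so x' = 476.
Then Pb = 157.5 − 0.125·476 = 98 and Ps = 140/3 + (1/6)·476 = 126.
Buyers' price falls by P* − Pb = 110 − 98 = 12; sellers' price rises by Ps − P* = 126 − 110 = 16.

Buyers gain 12 per unit; sellers gain 16 per unit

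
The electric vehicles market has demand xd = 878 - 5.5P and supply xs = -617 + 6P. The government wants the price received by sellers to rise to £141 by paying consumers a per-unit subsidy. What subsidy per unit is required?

At a seller price of 141, quantity supplied is -617 + 6·141 = 229.
Buyers absorb 229 only when they pay Pb with 878 − 5.5·Pb = 229, i.e. Pb = 118.
s = Ps − Pb = 141 − 118 = 23.

Required subsidy s = £23 per unit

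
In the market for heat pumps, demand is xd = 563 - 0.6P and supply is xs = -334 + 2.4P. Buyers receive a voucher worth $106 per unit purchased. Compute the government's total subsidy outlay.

Pre-subsidy: 563 - 0.6P = -334 + 2.4P gives P* = 299, x* = 383.6.
With the rebate, buyers effectively pay Pb = Ps − 106, where Ps is the price sellers receive.
Demand in terms of Ps becomes xd = 563 − 0.6(Ps − 106) = 626.6 - 0.6Ps. Setting this equal to supply: 626.6 - 0.6Ps = -334 + 2.4Ps, so Ps = 320.2.
Buyers pay Pb = 320.2 − 106 = 214.2; x' = -334 + 2.4·320.2 = 434.48.
Government outlay = subsidy × quantity = 106 × 434.48 = 46054.88.

Government cost = $46054.88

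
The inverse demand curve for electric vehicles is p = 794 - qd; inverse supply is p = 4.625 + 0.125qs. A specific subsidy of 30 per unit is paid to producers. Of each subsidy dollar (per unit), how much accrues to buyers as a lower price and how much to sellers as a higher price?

Pre-subsidy: 794 - q = 4.625 + 0.125q gives q* = 2105/3 and p* = 277/3.
With the subsidy, sellers receive ps = pb + 30 for each unit, where pb is the price buyers pay.
On the curves, pb = 794 - q and ps = 4.625 + 0.125q; the wedge ps − pb = 30 gives 4.625 + 0.125q − (794 - q) = 30, so q' = 2185/3.
Then pb = 794 − 1·(2185/3) = 197/3 and ps = 4.625 + 0.125·(2185/3) = 287/3.
Buyers' price falls by p* − pb = 277/3 − 197/3 = 80/3; sellers' price rises by ps − p* = 287/3 − 277/3 = 10/3.

Buyers gain 80/3 per unit; sellers gain 10/3 per unit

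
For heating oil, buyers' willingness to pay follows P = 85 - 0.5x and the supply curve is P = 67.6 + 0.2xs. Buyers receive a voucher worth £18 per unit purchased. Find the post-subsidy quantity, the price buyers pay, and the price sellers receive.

x' = 354/7; buyers pay 418/7; sellers receive 544/7

Pre-subsidy: 85 - 0.5x = 67.6 + 0.2x gives x* = 174/7 and P* = 508/7.
With the rebate, buyers effectively pay Pb = Ps − 18, where Ps is the price sellers receive.
On the curves, Pb = 85 - 0.5x and Ps = 67.6 + 0.2x; the wedge Ps − Pb = 18 gives 67.6 + 0.2x − (85 - 0.5x) = 18, so x' = 354/7.
Then Pb = 85 − 0.5·(354/7) = 418/7 and Ps = 67.6 + 0.2·(354/7) = 544/7.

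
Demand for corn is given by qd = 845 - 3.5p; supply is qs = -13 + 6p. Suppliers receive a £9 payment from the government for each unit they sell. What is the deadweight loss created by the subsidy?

Pre-subsidy: 845 - 3.5p = -13 + 6p gives p* = 1716/19, q* = 10049/19.
With the subsidy, sellers receive ps = pb + 9 for each unit, where pb is the price buyers pay.
Supply in terms of pb becomes qs = -13 + 6(pb + 9) = 41 + 6pb. Setting this equal to demand: 845 - 3.5pb = 41 + 6pb, so pb = 1608/19.
Sellers receive ps = 1608/19 + 9 = 1779/19; q' = 845 − 3.5·(1608/19) = 10427/19.
The subsidy expands output by 10427/19 − 10049/19 = 378/19 past the efficient level; on those units the gap between marginal cost and willingness to pay runs from 0 up to 9.
DWL = ½ × 9 × 378/19 = 1701/19.

Deadweight loss = 1701/19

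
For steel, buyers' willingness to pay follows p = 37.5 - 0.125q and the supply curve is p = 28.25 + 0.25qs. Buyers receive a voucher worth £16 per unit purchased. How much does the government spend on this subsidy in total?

Pre-subsidy: 37.5 - 0.125q = 28.25 + 0.25q gives q* = 74/3 and p* = 413/12.
With the rebate, buyers effectively pay pb = ps − 16, where ps is the price sellers receive.
On the curves, pb = 37.5 - 0.125q and ps = 28.25 + 0.25q; the wedge ps − pb = 16 gives 28.25 + 0.25q − (37.5 - 0.125q) = 16, so q' = 202/3.
Then pb = 37.5 − 0.125·(202/3) = 349/12 and ps = 28.25 + 0.25·(202/3) = 541/12.
Government outlay = subsidy × quantity = 16 × 202/3 = 3232/3.

Government cost = 3232/3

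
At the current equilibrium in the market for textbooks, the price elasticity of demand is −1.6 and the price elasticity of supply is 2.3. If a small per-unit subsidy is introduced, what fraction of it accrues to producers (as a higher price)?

Producer share = 16/39

For a small subsidy around the equilibrium, the benefit split depends on the relative slopes, which at a point are proportional to the elasticities.
Buyer share = εs/(εs + |εd|) = 2.3/(2.3 + 1.6) = 23/39; seller share = |εd|/(εs + |εd|) = 16/39.
So producers capture 16/39 of the subsidy.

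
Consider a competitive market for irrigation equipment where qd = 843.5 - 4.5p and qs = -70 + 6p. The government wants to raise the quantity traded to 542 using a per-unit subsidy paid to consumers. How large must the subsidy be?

Required subsidy s = 35 per unit

At q = 542, invert demand for the buyer price: pb = (843.5 − 542)/4.5 = 67; invert supply for the seller price: ps = (542 − (-70))/6 = 102.
The subsidy must fill the gap: s = ps − pb = 102 − 67 = 35.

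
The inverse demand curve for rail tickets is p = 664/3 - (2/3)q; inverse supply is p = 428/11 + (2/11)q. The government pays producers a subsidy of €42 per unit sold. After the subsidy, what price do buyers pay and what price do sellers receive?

Pre-subsidy: 664/3 - (2/3)q = 428/11 + (2/11)q gives q* = 215 and p* = 78.
With the subsidy, sellers receive ps = pb + 42 for each unit, where pb is the price buyers pay.
On the curves, pb = 664/3 - (2/3)q and ps = 428/11 + (2/11)q; the wedge ps − pb = 42 gives 428/11 + (2/11)q − (664/3 - (2/3)q) = 42, so q' = 264.5.
Then pb = 664/3 − (2/3)·264.5 = 45 and ps = 428/11 + (2/11)·264.5 = 87.

Buyers pay €45; sellers receive €87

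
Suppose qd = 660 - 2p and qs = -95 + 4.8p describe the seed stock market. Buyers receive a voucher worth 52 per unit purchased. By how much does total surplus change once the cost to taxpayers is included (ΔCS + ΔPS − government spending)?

Pre-subsidy: 660 - 2p = -95 + 4.8p gives p* = 3775/34, q* = 7445/17.
With the rebate, buyers effectively pay pb = ps − 52, where ps is the price sellers receive.
Demand in terms of ps becomes qd = 660 − 2(ps − 52) = 764 - 2ps. Setting this equal to supply: 764 - 2ps = -95 + 4.8ps, so ps = 4295/34.
Buyers pay pb = 4295/34 − 52 = 2527/34; q' = -95 + 4.8·(4295/34) = 8693/17.
ΔCS = ½(7445/17 + 8693/17)(3775/34 − 2527/34) = 5035056/289; ΔPS = ½(7445/17 + 8693/17)(4295/34 − 3775/34) = 2097940/289.
Government spending = 52 × 8693/17 = 452036/17.
Net change = 5035056/289 + 2097940/289 − 452036/17 = -32448/17. The loss equals the DWL triangle ½·52·1248/17.

Net change in total surplus = -32448/17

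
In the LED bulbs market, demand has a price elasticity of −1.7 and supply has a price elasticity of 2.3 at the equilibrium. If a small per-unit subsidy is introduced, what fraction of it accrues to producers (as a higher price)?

Producer share = 0.425

For a small subsidy around the equilibrium, the benefit split depends on the relative slopes, which at a point are proportional to the elasticities.
Buyer share = εs/(εs + |εd|) = 2.3/(2.3 + 1.7) = 0.575; seller share = |εd|/(εs + |εd|) = 0.425.
So producers capture 0.425 of the subsidy.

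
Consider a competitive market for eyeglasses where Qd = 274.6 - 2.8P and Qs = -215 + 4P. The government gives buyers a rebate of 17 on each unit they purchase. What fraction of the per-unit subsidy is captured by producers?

Producer share = 7/17

Pre-subsidy: 274.6 - 2.8P = -215 + 4P gives P* = 72, Q* = 73.
With the rebate, buyers effectively pay Pb = Ps − 17, where Ps is the price sellers receive.
Demand in terms of Ps becomes Qd = 274.6 − 2.8(Ps − 17) = 322.2 - 2.8Ps. Setting this equal to supply: 322.2 - 2.8Ps = -215 + 4Ps, so Ps = 79.
Buyers pay Pb = 79 − 17 = 62; Q' = -215 + 4·79 = 101.
Buyers' price falls by P* − Pb = 72 − 62 = 10; sellers' price rises by Ps − P* = 79 − 72 = 7.
So producers capture 7/17 = 7/17 of each unit of subsidy.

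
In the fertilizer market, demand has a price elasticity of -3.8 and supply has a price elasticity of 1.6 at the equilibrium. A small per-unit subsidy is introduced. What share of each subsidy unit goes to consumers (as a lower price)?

For a small subsidy around the equilibrium, the benefit split depends on the relative slopes, which at a point are proportional to the elasticities.
Buyer share = εs/(εs + |εd|) = 1.6/(1.6 + 3.8) = 8/27; seller share = |εd|/(εs + |εd|) = 19/27.

Consumer share = 8/27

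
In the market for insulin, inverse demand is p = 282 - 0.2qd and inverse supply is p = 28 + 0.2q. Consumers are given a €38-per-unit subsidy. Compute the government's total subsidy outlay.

Government cost = €27740

Pre-subsidy: 282 - 0.2q = 28 + 0.2q gives q* = 635 and p* = 155.
With the rebate, buyers effectively pay pb = ps − 38, where ps is the price sellers receive.
On the curves, pb = 282 - 0.2q and ps = 28 + 0.2q; the wedge ps − pb = 38 gives 28 + 0.2q − (282 - 0.2q) = 38, so q' = 730.
Then pb = 282 − 0.2·730 = 136 and ps = 28 + 0.2·730 = 174.
Government outlay = subsidy × quantity = 38 × 730 = 27740.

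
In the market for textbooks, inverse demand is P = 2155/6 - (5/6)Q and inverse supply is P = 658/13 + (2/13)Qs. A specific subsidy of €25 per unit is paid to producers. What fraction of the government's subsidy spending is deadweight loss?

DWL / government spending = 975/26017

Pre-subsidy: 2155/6 - (5/6)Q = 658/13 + (2/13)Q gives Q* = 24067/77 and P* = 7600/77.
With the subsidy, sellers receive Ps = Pb + 25 for each unit, where Pb is the price buyers pay.
On the curves, Pb = 2155/6 - (5/6)Q and Ps = 658/13 + (2/13)Q; the wedge Ps − Pb = 25 gives 658/13 + (2/13)Q − (2155/6 - (5/6)Q) = 25, so Q' = 26017/77.
Then Pb = 2155/6 − (5/6)·(26017/77) = 5975/77 and Ps = 658/13 + (2/13)·(26017/77) = 7900/77.
ΔCS = ½(24067/77 + 26017/77)(7600/77 − 5975/77) = 40693250/5929; ΔPS = ½(24067/77 + 26017/77)(7900/77 − 7600/77) = 7512600/5929.
Government spending = 25 × 26017/77 = 650425/77.
DWL = ½ × 25 × (26017/77 − 24067/77) = 24375/77; fraction = (24375/77) / (650425/77) = 975/26017.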